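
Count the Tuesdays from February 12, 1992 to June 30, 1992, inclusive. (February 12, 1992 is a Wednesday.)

20

February 12, 1992 is a Wednesday; the first Tuesday on or after it is February 18, 1992 (6 days later).
From February 18, 1992 to June 30, 1992: 11 + 31 + 30 + 31 + 30 = 133 days (rest of February, March, April, May, June).
133 ÷ 7 = 19 full weeks with remainder 0, so 19 more Tuesdays after the first → 20.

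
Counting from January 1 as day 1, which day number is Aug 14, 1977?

226

Days in months before Aug: 31 + 28 + 31 + 30 + 31 + 30 + 31 = 212.
Plus 14 days into Aug → day 226.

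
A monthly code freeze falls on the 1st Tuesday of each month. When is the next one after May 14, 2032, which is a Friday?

May 2032 starts on a Saturday, so its 1st Tuesday is May 4, 2032 (3 days in).
That is not after May 14, 2032, so look at June 2032.
June 2032 starts on a Tuesday, so its 1st Tuesday is June 1, 2032.

June 1, 2032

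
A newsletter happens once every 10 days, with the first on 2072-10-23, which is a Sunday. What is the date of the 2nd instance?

The 2nd occurrence is 1 interval after the first: 1 × 10 = 10 days after 2072-10-23.
October has 31 days — 8 days to the end of October leaves 2.
2 days into November → 2072-11-02.

2072-11-02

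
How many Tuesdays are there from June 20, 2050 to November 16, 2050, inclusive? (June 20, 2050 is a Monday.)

22

June 20, 2050 is a Monday; the first Tuesday on or after it is June 21, 2050 (1 day later).
From June 21, 2050 to November 16, 2050: 9 + 31 + 31 + 30 + 31 + 16 = 148 days (rest of June, July, August, September, October, November).
148 ÷ 7 = 21 full weeks with remainder 1, so 21 more Tuesdays after the first → 22.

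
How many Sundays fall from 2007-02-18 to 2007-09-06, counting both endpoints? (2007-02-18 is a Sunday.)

29

2007-02-18 is a Sunday; the first Sunday on or after it is 2007-02-18.
From 2007-02-18 to 2007-09-06: 10 + 31 + 30 + 31 + 30 + 31 + 31 + 6 = 200 days (rest of February, March, April, May, June, July, August, September).
200 ÷ 7 = 28 full weeks with remainder 4, so 28 more Sundays after the first → 29.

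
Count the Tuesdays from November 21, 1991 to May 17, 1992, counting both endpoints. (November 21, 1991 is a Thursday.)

25

November 21, 1991 is a Thursday; the first Tuesday on or after it is November 26, 1991 (5 days later).
From November 26, 1991 to May 17, 1992: 4 + 31 + 31 + 29 + 31 + 30 + 17 = 173 days (rest of November, December, January, February, March, April, May).
173 ÷ 7 = 24 full weeks with remainder 5, so 24 more Tuesdays after the first → 25.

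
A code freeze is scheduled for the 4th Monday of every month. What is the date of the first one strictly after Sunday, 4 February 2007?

26 February 2007

February 2007 starts on a Thursday; its first Monday is the 5th, so the 4th Monday is the 26th — 26 February 2007.
26 February 2007 is after 4 February 2007, so that is the next one.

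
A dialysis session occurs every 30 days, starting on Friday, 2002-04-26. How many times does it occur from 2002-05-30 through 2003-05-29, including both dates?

12

Occurrences land 30·i days after 2002-04-26 for i = 0, 1, 2, …
2002-05-30 is 34 days after the start; 34 ÷ 30 = 1 remainder 4; since the remainder is 4, round up to i = 2. First occurrence in the window: #3 on 2002-06-25 (2×30 = 60 days in).
2003-05-29 is 398 days after the start; 398 ÷ 30 = 13 remainder 8. Last occurrence in the window: #14 on 2003-05-21.
Occurrences #3 through #14: 12 in total.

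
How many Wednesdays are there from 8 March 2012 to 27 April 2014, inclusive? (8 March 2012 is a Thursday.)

8 March 2012 is a Thursday; the first Wednesday on or after it is 14 March 2012 (6 days later).
From 14 March 2012 to 27 April 2014: 292 + 365 + 117 = 774 days (rest of 2012, 2013, to 27 April 2014 in 2014).
774 ÷ 7 = 110 full weeks with remainder 4, so 110 more Wednesdays after the first → 111.

111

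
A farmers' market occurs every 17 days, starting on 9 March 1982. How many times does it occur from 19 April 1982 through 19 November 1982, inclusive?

Occurrences land 17·i days after 9 March 1982 for i = 0, 1, 2, …
19 April 1982 is 41 days after the start; 41 ÷ 17 = 2 remainder 7; since the remainder is 7, round up to i = 3. First occurrence in the window: #4 on 29 April 1982 (3×17 = 51 days in).
19 November 1982 is 255 days after the start; 255 ÷ 17 = 15 remainder 0. Last occurrence in the window: #16 on 19 November 1982.
Occurrences #4 through #16: 13 in total.

13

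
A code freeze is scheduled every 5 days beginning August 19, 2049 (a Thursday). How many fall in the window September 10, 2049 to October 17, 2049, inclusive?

7

Occurrences land 5·i days after August 19, 2049 for i = 0, 1, 2, …
September 10, 2049 is 22 days after the start; 22 ÷ 5 = 4 remainder 2; since the remainder is 2, round up to i = 5. First occurrence in the window: #6 on September 13, 2049 (5×5 = 25 days in).
October 17, 2049 is 59 days after the start; 59 ÷ 5 = 11 remainder 4. Last occurrence in the window: #12 on October 13, 2049.
Occurrences #6 through #12: 7 in total.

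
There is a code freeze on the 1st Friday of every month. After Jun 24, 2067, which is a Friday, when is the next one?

Jul 1, 2067

Jun 2067 starts on a Wednesday, so its 1st Friday is Jun 3, 2067 (2 days in).
That is not after Jun 24, 2067, so look at Jul 2067.
Jul 2067 starts on a Friday, so its 1st Friday is Jul 1, 2067.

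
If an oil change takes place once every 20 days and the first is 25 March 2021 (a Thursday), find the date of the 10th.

21 September 2021

The 10th occurrence is 9 intervals after the first: 9 × 20 = 180 days after 25 March 2021.
March has 31 days — 6 days to the end of March leaves 174.
April has 30 days (144 left).
May has 31 days (113 left).
June has 30 days (83 left).
July has 31 days (52 left).
August has 31 days (21 left).
21 days into September → 21 September 2021.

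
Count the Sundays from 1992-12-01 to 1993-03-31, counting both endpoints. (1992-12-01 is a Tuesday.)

1992-12-01 is a Tuesday; the first Sunday on or after it is 1992-12-06 (5 days later).
From 1992-12-06 to 1993-03-31: 25 + 31 + 28 + 31 = 115 days (rest of December, January, February, March).
115 ÷ 7 = 16 full weeks with remainder 3, so 16 more Sundays after the first → 17.

17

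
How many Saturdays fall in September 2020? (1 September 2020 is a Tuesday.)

1 September 2020 is a Tuesday; the first Saturday on or after it is 5 September 2020 (4 days later).
From 5 September 2020 to 30 September 2020 is 30 − 5 = 25 days.
25 ÷ 7 = 3 full weeks with remainder 4, so 3 more Saturdays after the first → 4.

4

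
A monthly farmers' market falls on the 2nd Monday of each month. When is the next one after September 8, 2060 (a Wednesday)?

September 2060 starts on a Wednesday; its first Monday is the 6th, so the 2nd Monday is the 13th — September 13, 2060.
September 13, 2060 is after September 8, 2060, so that is the next one.

September 13, 2060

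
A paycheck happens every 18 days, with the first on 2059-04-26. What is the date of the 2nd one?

The 2nd occurrence is 1 interval after the first: 1 × 18 = 18 days after 2059-04-26.
April has 30 days — 4 days to the end of April leaves 14.
14 days into May → 2059-05-14.

2059-05-14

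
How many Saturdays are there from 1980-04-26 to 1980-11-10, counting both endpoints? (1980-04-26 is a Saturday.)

1980-04-26 is a Saturday; the first Saturday on or after it is 1980-04-26.
From 1980-04-26 to 1980-11-10: 4 + 31 + 30 + 31 + 31 + 30 + 31 + 10 = 198 days (rest of April, May, June, July, August, September, October, November).
198 ÷ 7 = 28 full weeks with remainder 2, so 28 more Saturdays after the first → 29.

29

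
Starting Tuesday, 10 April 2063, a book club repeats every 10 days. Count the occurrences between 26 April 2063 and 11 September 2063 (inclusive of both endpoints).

Occurrences land 10·i days after 10 April 2063 for i = 0, 1, 2, …
26 April 2063 is 16 days after the start; 16 ÷ 10 = 1 remainder 6; since the remainder is 6, round up to i = 2. First occurrence in the window: #3 on 30 April 2063 (2×10 = 20 days in).
11 September 2063 is 154 days after the start; 154 ÷ 10 = 15 remainder 4. Last occurrence in the window: #16 on 7 September 2063.
Occurrences #3 through #16: 14 in total.

14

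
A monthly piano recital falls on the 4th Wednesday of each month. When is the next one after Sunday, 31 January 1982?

24 February 1982

January 1982 starts on a Friday; its first Wednesday is the 6th, so the 4th Wednesday is the 27th — 27 January 1982.
That is not after 31 January 1982, so look at February 1982.
February 1982 starts on a Monday; its first Wednesday is the 3rd, so the 4th Wednesday is the 24th — 24 February 1982.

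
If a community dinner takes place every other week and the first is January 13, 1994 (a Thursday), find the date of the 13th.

The 13th occurrence is 12 intervals after the first: 12 × 14 = 168 days after January 13, 1994.
January has 31 days — 18 days to the end of January leaves 150.
February has 28 days (122 left).
March has 31 days (91 left).
April has 30 days (61 left).
May has 31 days (30 left).
30 days into June → June 30, 1994.

June 30, 1994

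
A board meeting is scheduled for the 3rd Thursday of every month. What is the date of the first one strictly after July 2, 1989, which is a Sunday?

July 20, 1989

July 1989 starts on a Saturday; its first Thursday is the 6th, so the 3rd Thursday is the 20th — July 20, 1989.
July 20, 1989 is after July 2, 1989, so that is the next one.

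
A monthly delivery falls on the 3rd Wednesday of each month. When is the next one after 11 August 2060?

18 August 2060

August 2060 starts on a Sunday; its first Wednesday is the 4th, so the 3rd Wednesday is the 18th — 18 August 2060.
18 August 2060 is after 11 August 2060, so that is the next one.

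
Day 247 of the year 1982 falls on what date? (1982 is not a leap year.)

Sep 4, 1982

Jan has 31 days (247 − 31 = 216 remain).
Feb has 28 days (216 − 28 = 188 remain).
Mar has 31 days (188 − 31 = 157 remain).
Apr has 30 days (157 − 30 = 127 remain).
May has 31 days (127 − 31 = 96 remain).
Jun has 30 days (96 − 30 = 66 remain).
Jul has 31 days (66 − 31 = 35 remain).
Aug has 31 days (35 − 31 = 4 remain).
4 into Sep → Sep 4.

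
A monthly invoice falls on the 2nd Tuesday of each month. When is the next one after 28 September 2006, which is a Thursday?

September 2006 starts on a Friday; its first Tuesday is the 5th, so the 2nd Tuesday is the 12th — 12 September 2006.
That is not after 28 September 2006, so look at October 2006.
October 2006 starts on a Sunday; its first Tuesday is the 3rd, so the 2nd Tuesday is the 10th — 10 October 2006.

10 October 2006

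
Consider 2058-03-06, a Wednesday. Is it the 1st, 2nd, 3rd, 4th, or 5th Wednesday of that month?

Day 6 falls in week ⌈6/7⌉ of the month.
Days 1–7 hold the 1st Wednesday, 8–14 the 2nd, 15–21 the 3rd, 22–28 the 4th, 29–31 the 5th.
6 is in the range for the 1st.

1st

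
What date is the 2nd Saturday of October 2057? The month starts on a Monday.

October 2057 begins on a Monday, so the first Saturday is October 6 (5 days later).
The 2nd Saturday is 1 weeks later: 6 + 7 = 13.

13 October 2057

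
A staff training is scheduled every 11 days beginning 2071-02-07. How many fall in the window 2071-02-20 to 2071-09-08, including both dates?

Occurrences land 11·i days after 2071-02-07 for i = 0, 1, 2, …
2071-02-20 is 13 days after the start; 13 ÷ 11 = 1 remainder 2; since the remainder is 2, round up to i = 2. First occurrence in the window: #3 on 2071-03-01 (2×11 = 22 days in).
2071-09-08 is 213 days after the start; 213 ÷ 11 = 19 remainder 4. Last occurrence in the window: #20 on 2071-09-04.
Occurrences #3 through #20: 18 in total.

18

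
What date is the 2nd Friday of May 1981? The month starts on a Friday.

1981-05-08

May 1981 begins on a Friday, so the first Friday is May 1.
The 2nd Friday is 1 weeks later: 1 + 7 = 8.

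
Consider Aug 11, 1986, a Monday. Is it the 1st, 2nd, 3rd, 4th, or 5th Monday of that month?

Day 11 falls in week ⌈11/7⌉ of the month.
Days 1–7 hold the 1st Monday, 8–14 the 2nd, 15–21 the 3rd, 22–28 the 4th, 29–31 the 5th.
11 is in the range for the 2nd.

2nd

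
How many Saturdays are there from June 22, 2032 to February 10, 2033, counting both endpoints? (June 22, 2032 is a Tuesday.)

June 22, 2032 is a Tuesday; the first Saturday on or after it is June 26, 2032 (4 days later).
From June 26, 2032 to February 10, 2033: 4 + 31 + 31 + 30 + 31 + 30 + 31 + 31 + 10 = 229 days (rest of June, July, August, September, October, November, December, January, February).
229 ÷ 7 = 32 full weeks with remainder 5, so 32 more Saturdays after the first → 33.

33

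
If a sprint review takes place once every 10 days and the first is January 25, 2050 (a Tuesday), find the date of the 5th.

March 6, 2050

The 5th occurrence is 4 intervals after the first: 4 × 10 = 40 days after January 25, 2050.
January has 31 days — 6 days to the end of January leaves 34.
February has 28 days (6 left).
6 days into March → March 6, 2050.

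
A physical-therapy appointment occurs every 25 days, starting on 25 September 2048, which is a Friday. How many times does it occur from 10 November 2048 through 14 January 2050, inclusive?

Occurrences land 25·i days after 25 September 2048 for i = 0, 1, 2, …
10 November 2048 is 46 days after the start; 46 ÷ 25 = 1 remainder 21; since the remainder is 21, round up to i = 2. First occurrence in the window: #3 on 14 November 2048 (2×25 = 50 days in).
14 January 2050 is 476 days after the start; 476 ÷ 25 = 19 remainder 1. Last occurrence in the window: #20 on 13 January 2050.
Occurrences #3 through #20: 18 in total.

18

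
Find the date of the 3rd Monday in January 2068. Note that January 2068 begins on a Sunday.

January 16, 2068

January 2068 begins on a Sunday, so the first Monday is January 2 (1 day later).
The 3rd Monday is 2 weeks later: 2 + 14 = 16.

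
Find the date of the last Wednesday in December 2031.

The first Wednesday of December 2031 is December 3.
December 2031 has 31 days. Adding weeks: 3, 10, 17, 24, 31 — the last one ≤ 31 is the 31st.

31 December 2031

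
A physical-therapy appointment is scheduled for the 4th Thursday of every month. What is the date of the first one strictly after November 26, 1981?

November 1981 starts on a Sunday; its first Thursday is the 5th, so the 4th Thursday is the 26th — November 26, 1981.
That is not after November 26, 1981, so look at December 1981.
December 1981 starts on a Tuesday; its first Thursday is the 3rd, so the 4th Thursday is the 24th — December 24, 1981.

December 24, 1981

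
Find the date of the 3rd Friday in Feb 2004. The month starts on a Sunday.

Feb 20, 2004

Feb 2004 begins on a Sunday, so the first Friday is Feb 6 (5 days later).
The 3rd Friday is 2 weeks later: 6 + 14 = 20.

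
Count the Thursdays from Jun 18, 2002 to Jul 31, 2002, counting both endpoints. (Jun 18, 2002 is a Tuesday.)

6

Jun 18, 2002 is a Tuesday; the first Thursday on or after it is Jun 20, 2002 (2 days later).
From Jun 20, 2002 to Jul 31, 2002: 10 + 31 = 41 days (rest of Jun, Jul).
41 ÷ 7 = 5 full weeks with remainder 6, so 5 more Thursdays after the first → 6.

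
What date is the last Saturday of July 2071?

2071-07-25

July 2071 begins on a Wednesday, so the first Saturday is July 4 (3 days later).
July 2071 has 31 days. Adding weeks: 4, 11, 18, 25 — the last one ≤ 31 is the 25th.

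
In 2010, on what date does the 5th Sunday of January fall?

The first Sunday of January 2010 is January 3.
The 5th Sunday is 4 weeks later: 3 + 28 = 31.

2010-01-31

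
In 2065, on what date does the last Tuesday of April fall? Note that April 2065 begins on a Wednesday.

April 2065 begins on a Wednesday, so the first Tuesday is April 7 (6 days later).
April 2065 has 30 days. Adding weeks: 7, 14, 21, 28 — the last one ≤ 30 is the 28th.

28 April 2065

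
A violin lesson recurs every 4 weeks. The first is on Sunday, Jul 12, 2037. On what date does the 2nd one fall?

Aug 9, 2037

The 2nd occurrence is 1 interval after the first: 1 × 28 = 28 days after Jul 12, 2037.
Jul has 31 days — 19 days to the end of Jul leaves 9.
9 days into Aug → Aug 9, 2037.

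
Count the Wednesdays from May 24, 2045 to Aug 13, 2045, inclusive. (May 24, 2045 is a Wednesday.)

12

May 24, 2045 is a Wednesday; the first Wednesday on or after it is May 24, 2045.
From May 24, 2045 to Aug 13, 2045: 7 + 30 + 31 + 13 = 81 days (rest of May, Jun, Jul, Aug).
81 ÷ 7 = 11 full weeks with remainder 4, so 11 more Wednesdays after the first → 12.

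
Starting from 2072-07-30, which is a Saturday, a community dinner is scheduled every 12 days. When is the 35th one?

2073-09-11

The 35th occurrence is 34 intervals after the first: 34 × 12 = 408 days after 2072-07-30.
July has 31 days — 1 day to the end of July leaves 407.
From end of July to end of 2072 is 153 days (254 left).
January has 31 days (223 left).
February has 28 days (195 left).
March has 31 days (164 left).
April has 30 days (134 left).
May has 31 days (103 left).
June has 30 days (73 left).
July has 31 days (42 left).
August has 31 days (11 left).
11 days into September → 2073-09-11.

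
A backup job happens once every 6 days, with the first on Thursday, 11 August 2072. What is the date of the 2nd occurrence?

17 August 2072

The 2nd occurrence is 1 interval after the first: 1 × 6 = 6 days after 11 August 2072.
6 days later is 17 August 2072.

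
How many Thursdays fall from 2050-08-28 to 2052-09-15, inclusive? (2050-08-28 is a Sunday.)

2050-08-28 is a Sunday; the first Thursday on or after it is 2050-09-01 (4 days later).
From 2050-09-01 to 2052-09-15: 121 + 365 + 259 = 745 days (rest of 2050, 2051, to 2052-09-15 in 2052).
745 ÷ 7 = 106 full weeks with remainder 3, so 106 more Thursdays after the first → 107.

107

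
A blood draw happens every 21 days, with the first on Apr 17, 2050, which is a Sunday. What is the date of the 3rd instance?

The 3rd occurrence is 2 intervals after the first: 2 × 21 = 42 days after Apr 17, 2050.
Apr has 30 days — 13 days to the end of Apr leaves 29.
29 days into May → May 29, 2050.

May 29, 2050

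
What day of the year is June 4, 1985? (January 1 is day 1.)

Days in months before June: 31 + 28 + 31 + 30 + 31 = 151.
Plus 4 days into June → day 155.

155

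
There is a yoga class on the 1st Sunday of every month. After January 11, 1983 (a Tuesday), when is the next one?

February 6, 1983

January 1983 starts on a Saturday, so its 1st Sunday is January 2, 1983 (1 day in).
That is not after January 11, 1983, so look at February 1983.
February 1983 starts on a Tuesday, so its 1st Sunday is February 6, 1983 (5 days in).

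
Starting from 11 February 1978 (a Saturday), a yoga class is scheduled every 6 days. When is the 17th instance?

18 May 1978

The 17th occurrence is 16 intervals after the first: 16 × 6 = 96 days after 11 February 1978.
February has 28 days — 17 days to the end of February leaves 79.
March has 31 days (48 left).
April has 30 days (18 left).
18 days into May → 18 May 1978.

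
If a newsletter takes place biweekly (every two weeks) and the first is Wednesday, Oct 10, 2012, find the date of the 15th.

Apr 24, 2013

The 15th occurrence is 14 intervals after the first: 14 × 14 = 196 days after Oct 10, 2012.
Oct has 31 days — 21 days to the end of Oct leaves 175.
Nov has 30 days (145 left).
Dec has 31 days (114 left).
Jan has 31 days (83 left).
Feb has 28 days (55 left).
Mar has 31 days (24 left).
24 days into Apr → Apr 24, 2013.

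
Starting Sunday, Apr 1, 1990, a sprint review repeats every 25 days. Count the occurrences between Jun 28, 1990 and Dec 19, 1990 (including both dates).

7

Occurrences land 25·i days after Apr 1, 1990 for i = 0, 1, 2, …
Jun 28, 1990 is 88 days after the start; 88 ÷ 25 = 3 remainder 13; since the remainder is 13, round up to i = 4. First occurrence in the window: #5 on Jul 10, 1990 (4×25 = 100 days in).
Dec 19, 1990 is 262 days after the start; 262 ÷ 25 = 10 remainder 12. Last occurrence in the window: #11 on Dec 7, 1990.
Occurrences #5 through #11: 7 in total.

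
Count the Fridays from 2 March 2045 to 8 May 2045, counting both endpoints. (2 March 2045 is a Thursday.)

2 March 2045 is a Thursday; the first Friday on or after it is 3 March 2045 (1 day later).
From 3 March 2045 to 8 May 2045: 28 + 30 + 8 = 66 days (rest of March, April, May).
66 ÷ 7 = 9 full weeks with remainder 3, so 9 more Fridays after the first → 10.

10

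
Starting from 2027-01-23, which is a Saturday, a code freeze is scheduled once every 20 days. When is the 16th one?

The 16th occurrence is 15 intervals after the first: 15 × 20 = 300 days after 2027-01-23.
January has 31 days — 8 days to the end of January leaves 292.
February has 28 days (264 left).
March has 31 days (233 left).
April has 30 days (203 left).
May has 31 days (172 left).
June has 30 days (142 left).
July has 31 days (111 left).
August has 31 days (80 left).
September has 30 days (50 left).
October has 31 days (19 left).
19 days into November → 2027-11-19.

2027-11-19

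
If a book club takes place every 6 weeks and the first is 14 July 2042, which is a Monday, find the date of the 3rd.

6 October 2042

The 3rd occurrence is 2 intervals after the first: 2 × 42 = 84 days after 14 July 2042.
July has 31 days — 17 days to the end of July leaves 67.
August has 31 days (36 left).
September has 30 days (6 left).
6 days into October → 6 October 2042.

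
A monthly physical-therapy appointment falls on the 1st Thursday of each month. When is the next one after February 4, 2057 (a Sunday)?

March 1, 2057

February 2057 starts on a Thursday, so its 1st Thursday is February 1, 2057.
That is not after February 4, 2057, so look at March 2057.
March 2057 starts on a Thursday, so its 1st Thursday is March 1, 2057.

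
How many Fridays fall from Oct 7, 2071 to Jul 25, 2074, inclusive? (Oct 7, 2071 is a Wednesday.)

146

Oct 7, 2071 is a Wednesday; the first Friday on or after it is Oct 9, 2071 (2 days later).
From Oct 9, 2071 to Jul 25, 2074: 83 + 366 + 365 + 206 = 1020 days (rest of 2071, 2072, 2073, to Jul 25, 2074 in 2074).
1020 ÷ 7 = 145 full weeks with remainder 5, so 145 more Fridays after the first → 146.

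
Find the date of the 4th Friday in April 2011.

April 2011 begins on a Friday, so the first Friday is April 1.
The 4th Friday is 3 weeks later: 1 + 21 = 22.

April 22, 2011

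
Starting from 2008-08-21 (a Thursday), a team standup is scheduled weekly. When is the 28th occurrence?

2009-02-26

The 28th occurrence is 27 intervals after the first: 27 × 7 = 189 days after 2008-08-21.
August has 31 days — 10 days to the end of August leaves 179.
September has 30 days (149 left).
October has 31 days (118 left).
November has 30 days (88 left).
December has 31 days (57 left).
January has 31 days (26 left).
26 days into February → 2009-02-26.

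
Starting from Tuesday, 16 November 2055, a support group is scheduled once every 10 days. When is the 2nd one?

26 November 2055

The 2nd occurrence is 1 interval after the first: 1 × 10 = 10 days after 16 November 2055.
10 days later is 26 November 2055.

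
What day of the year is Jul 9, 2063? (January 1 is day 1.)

Days in months before Jul: 31 + 28 + 31 + 30 + 31 + 30 = 181.
Plus 9 days into Jul → day 190.

190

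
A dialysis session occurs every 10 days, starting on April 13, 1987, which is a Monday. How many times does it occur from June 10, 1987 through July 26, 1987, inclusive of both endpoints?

Occurrences land 10·i days after April 13, 1987 for i = 0, 1, 2, …
June 10, 1987 is 58 days after the start; 58 ÷ 10 = 5 remainder 8; since the remainder is 8, round up to i = 6. First occurrence in the window: #7 on June 12, 1987 (6×10 = 60 days in).
July 26, 1987 is 104 days after the start; 104 ÷ 10 = 10 remainder 4. Last occurrence in the window: #11 on July 22, 1987.
Occurrences #7 through #11: 5 in total.

5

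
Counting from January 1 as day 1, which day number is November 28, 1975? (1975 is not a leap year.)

Days in months before November: 31 + 28 + 31 + 30 + 31 + 30 + 31 + 31 + 30 + 31 = 304.
Plus 28 days into November → day 332.

332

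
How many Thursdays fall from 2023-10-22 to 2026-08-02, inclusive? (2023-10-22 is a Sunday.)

2023-10-22 is a Sunday; the first Thursday on or after it is 2023-10-26 (4 days later).
From 2023-10-26 to 2026-08-02: 66 + 366 + 365 + 214 = 1011 days (rest of 2023, 2024, 2025, to 2026-08-02 in 2026).
1011 ÷ 7 = 144 full weeks with remainder 3, so 144 more Thursdays after the first → 145.

145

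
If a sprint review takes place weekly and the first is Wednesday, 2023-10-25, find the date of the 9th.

The 9th occurrence is 8 intervals after the first: 8 × 7 = 56 days after 2023-10-25.
October has 31 days — 6 days to the end of October leaves 50.
November has 30 days (20 left).
20 days into December → 2023-12-20.

2023-12-20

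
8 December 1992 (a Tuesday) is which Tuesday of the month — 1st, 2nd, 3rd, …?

Day 8 falls in week ⌈8/7⌉ of the month.
Days 1–7 hold the 1st Tuesday, 8–14 the 2nd, 15–21 the 3rd, 22–28 the 4th, 29–31 the 5th.
8 is in the range for the 2nd.

2nd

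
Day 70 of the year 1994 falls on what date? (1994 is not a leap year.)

January has 31 days (70 − 31 = 39 remain).
February has 28 days (39 − 28 = 11 remain).
11 into March → March 11.

March 11, 1994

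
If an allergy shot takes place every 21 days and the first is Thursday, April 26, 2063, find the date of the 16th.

The 16th occurrence is 15 intervals after the first: 15 × 21 = 315 days after April 26, 2063.
April has 30 days — 4 days to the end of April leaves 311.
May has 31 days (280 left).
June has 30 days (250 left).
July has 31 days (219 left).
August has 31 days (188 left).
September has 30 days (158 left).
October has 31 days (127 left).
November has 30 days (97 left).
December has 31 days (66 left).
January has 31 days (35 left).
February has 29 days (6 left).
6 days into March → March 6, 2064.

March 6, 2064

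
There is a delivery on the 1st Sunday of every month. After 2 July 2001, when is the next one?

July 2001 starts on a Sunday, so its 1st Sunday is 1 July 2001.
That is not after 2 July 2001, so look at August 2001.
August 2001 starts on a Wednesday, so its 1st Sunday is 5 August 2001 (4 days in).

5 August 2001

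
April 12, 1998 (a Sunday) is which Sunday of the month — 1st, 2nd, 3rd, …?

Day 12 falls in week ⌈12/7⌉ of the month.
Days 1–7 hold the 1st Sunday, 8–14 the 2nd, 15–21 the 3rd, 22–28 the 4th, 29–31 the 5th.
12 is in the range for the 2nd.

2nd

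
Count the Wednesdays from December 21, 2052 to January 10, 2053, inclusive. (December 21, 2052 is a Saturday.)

3

December 21, 2052 is a Saturday; the first Wednesday on or after it is December 25, 2052 (4 days later).
From December 25, 2052 to January 10, 2053: 6 + 10 = 16 days (rest of December, January).
16 ÷ 7 = 2 full weeks with remainder 2, so 2 more Wednesdays after the first → 3.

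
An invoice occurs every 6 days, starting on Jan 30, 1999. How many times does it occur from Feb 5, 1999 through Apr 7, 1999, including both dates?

Occurrences land 6·i days after Jan 30, 1999 for i = 0, 1, 2, …
Feb 5, 1999 is 6 days after the start; 6 ÷ 6 = 1 remainder 0. First occurrence in the window: #2 on Feb 5, 1999 (1×6 = 6 days in).
Apr 7, 1999 is 67 days after the start; 67 ÷ 6 = 11 remainder 1. Last occurrence in the window: #12 on Apr 6, 1999.
Occurrences #2 through #12: 11 in total.

11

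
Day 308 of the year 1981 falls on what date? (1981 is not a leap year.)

January has 31 days (308 − 31 = 277 remain).
February has 28 days (277 − 28 = 249 remain).
March has 31 days (249 − 31 = 218 remain).
April has 30 days (218 − 30 = 188 remain).
May has 31 days (188 − 31 = 157 remain).
June has 30 days (157 − 30 = 127 remain).
July has 31 days (127 − 31 = 96 remain).
August has 31 days (96 − 31 = 65 remain).
September has 30 days (65 − 30 = 35 remain).
October has 31 days (35 − 31 = 4 remain).
4 into November → November 4.

4 November 1981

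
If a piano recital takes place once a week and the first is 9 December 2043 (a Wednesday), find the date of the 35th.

The 35th occurrence is 34 intervals after the first: 34 × 7 = 238 days after 9 December 2043.
December has 31 days — 22 days to the end of December leaves 216.
January has 31 days (185 left).
February has 29 days (156 left).
March has 31 days (125 left).
April has 30 days (95 left).
May has 31 days (64 left).
June has 30 days (34 left).
July has 31 days (3 left).
3 days into August → 3 August 2044.

3 August 2044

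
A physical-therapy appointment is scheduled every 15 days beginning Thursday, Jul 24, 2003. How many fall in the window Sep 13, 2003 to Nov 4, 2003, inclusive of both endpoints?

Occurrences land 15·i days after Jul 24, 2003 for i = 0, 1, 2, …
Sep 13, 2003 is 51 days after the start; 51 ÷ 15 = 3 remainder 6; since the remainder is 6, round up to i = 4. First occurrence in the window: #5 on Sep 22, 2003 (4×15 = 60 days in).
Nov 4, 2003 is 103 days after the start; 103 ÷ 15 = 6 remainder 13. Last occurrence in the window: #7 on Oct 22, 2003.
Occurrences #5 through #7: 3 in total.

3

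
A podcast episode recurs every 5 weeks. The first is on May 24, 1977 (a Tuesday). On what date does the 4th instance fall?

September 6, 1977

The 4th occurrence is 3 intervals after the first: 3 × 35 = 105 days after May 24, 1977.
May has 31 days — 7 days to the end of May leaves 98.
June has 30 days (68 left).
July has 31 days (37 left).
August has 31 days (6 left).
6 days into September → September 6, 1977.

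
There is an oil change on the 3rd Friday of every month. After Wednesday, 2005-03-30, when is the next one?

March 2005 starts on a Tuesday; its first Friday is the 4th, so the 3rd Friday is the 18th — 2005-03-18.
That is not after 2005-03-30, so look at April 2005.
April 2005 starts on a Friday; its first Friday is the 1st, so the 3rd Friday is the 15th — 2005-04-15.

2005-04-15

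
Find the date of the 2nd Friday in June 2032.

2032-06-11

June 2032 begins on a Tuesday, so the first Friday is June 4 (3 days later).
The 2nd Friday is 1 weeks later: 4 + 7 = 11.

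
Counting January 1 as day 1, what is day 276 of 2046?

Oct 3, 2046

Jan has 31 days (276 − 31 = 245 remain).
Feb has 28 days (245 − 28 = 217 remain).
Mar has 31 days (217 − 31 = 186 remain).
Apr has 30 days (186 − 30 = 156 remain).
May has 31 days (156 − 31 = 125 remain).
Jun has 30 days (125 − 30 = 95 remain).
Jul has 31 days (95 − 31 = 64 remain).
Aug has 31 days (64 − 31 = 33 remain).
Sep has 30 days (33 − 30 = 3 remain).
3 into Oct → Oct 3.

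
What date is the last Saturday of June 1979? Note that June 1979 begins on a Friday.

June 30, 1979

June 1979 begins on a Friday, so the first Saturday is June 2 (1 day later).
June 1979 has 30 days. Adding weeks: 2, 9, 16, 23, 30 — the last one ≤ 30 is the 30th.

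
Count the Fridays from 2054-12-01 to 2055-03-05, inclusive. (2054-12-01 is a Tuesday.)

2054-12-01 is a Tuesday; the first Friday on or after it is 2054-12-04 (3 days later).
From 2054-12-04 to 2055-03-05: 27 + 31 + 28 + 5 = 91 days (rest of December, January, February, March).
91 ÷ 7 = 13 full weeks with remainder 0, so 13 more Fridays after the first → 14.

14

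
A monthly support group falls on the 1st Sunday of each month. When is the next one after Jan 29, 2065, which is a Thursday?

Feb 1, 2065

Jan 2065 starts on a Thursday, so its 1st Sunday is Jan 4, 2065 (3 days in).
That is not after Jan 29, 2065, so look at Feb 2065.
Feb 2065 starts on a Sunday, so its 1st Sunday is Feb 1, 2065.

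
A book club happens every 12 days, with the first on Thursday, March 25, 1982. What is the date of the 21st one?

November 20, 1982

The 21st occurrence is 20 intervals after the first: 20 × 12 = 240 days after March 25, 1982.
March has 31 days — 6 days to the end of March leaves 234.
April has 30 days (204 left).
May has 31 days (173 left).
June has 30 days (143 left).
July has 31 days (112 left).
August has 31 days (81 left).
September has 30 days (51 left).
October has 31 days (20 left).
20 days into November → November 20, 1982.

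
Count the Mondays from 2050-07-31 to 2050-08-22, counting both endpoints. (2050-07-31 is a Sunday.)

2050-07-31 is a Sunday; the first Monday on or after it is 2050-08-01 (1 day later).
From 2050-08-01 to 2050-08-22 is 22 − 1 = 21 days.
21 ÷ 7 = 3 full weeks with remainder 0, so 3 more Mondays after the first → 4.

4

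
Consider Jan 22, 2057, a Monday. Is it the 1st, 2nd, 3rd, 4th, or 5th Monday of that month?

4th

Day 22 falls in week ⌈22/7⌉ of the month.
Days 1–7 hold the 1st Monday, 8–14 the 2nd, 15–21 the 3rd, 22–28 the 4th, 29–31 the 5th.
22 is in the range for the 4th.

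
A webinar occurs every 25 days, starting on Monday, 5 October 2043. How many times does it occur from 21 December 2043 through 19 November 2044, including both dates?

Occurrences land 25·i days after 5 October 2043 for i = 0, 1, 2, …
21 December 2043 is 77 days after the start; 77 ÷ 25 = 3 remainder 2; since the remainder is 2, round up to i = 4. First occurrence in the window: #5 on 13 January 2044 (4×25 = 100 days in).
19 November 2044 is 411 days after the start; 411 ÷ 25 = 16 remainder 11. Last occurrence in the window: #17 on 8 November 2044.
Occurrences #5 through #17: 13 in total.

13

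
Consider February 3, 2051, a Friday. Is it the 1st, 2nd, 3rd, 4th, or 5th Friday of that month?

1st

Day 3 falls in week ⌈3/7⌉ of the month.
Days 1–7 hold the 1st Friday, 8–14 the 2nd, 15–21 the 3rd, 22–28 the 4th, 29–31 the 5th.
3 is in the range for the 1st.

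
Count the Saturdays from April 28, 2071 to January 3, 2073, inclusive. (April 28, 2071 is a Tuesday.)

April 28, 2071 is a Tuesday; the first Saturday on or after it is May 2, 2071 (4 days later).
From May 2, 2071 to January 3, 2073: 243 + 366 + 3 = 612 days (rest of 2071, 2072, to January 3, 2073 in 2073).
612 ÷ 7 = 87 full weeks with remainder 3, so 87 more Saturdays after the first → 88.

88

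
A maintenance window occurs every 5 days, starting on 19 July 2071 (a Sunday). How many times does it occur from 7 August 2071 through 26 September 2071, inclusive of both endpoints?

Occurrences land 5·i days after 19 July 2071 for i = 0, 1, 2, …
7 August 2071 is 19 days after the start; 19 ÷ 5 = 3 remainder 4; since the remainder is 4, round up to i = 4. First occurrence in the window: #5 on 8 August 2071 (4×5 = 20 days in).
26 September 2071 is 69 days after the start; 69 ÷ 5 = 13 remainder 4. Last occurrence in the window: #14 on 22 September 2071.
Occurrences #5 through #14: 10 in total.

10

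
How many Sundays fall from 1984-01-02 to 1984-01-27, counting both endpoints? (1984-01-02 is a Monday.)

3

1984-01-02 is a Monday; the first Sunday on or after it is 1984-01-08 (6 days later).
From 1984-01-08 to 1984-01-27 is 27 − 8 = 19 days.
19 ÷ 7 = 2 full weeks with remainder 5, so 2 more Sundays after the first → 3.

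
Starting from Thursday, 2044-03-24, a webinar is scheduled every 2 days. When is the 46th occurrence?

The 46th occurrence is 45 intervals after the first: 45 × 2 = 90 days after 2044-03-24.
March has 31 days — 7 days to the end of March leaves 83.
April has 30 days (53 left).
May has 31 days (22 left).
22 days into June → 2044-06-22.

2044-06-22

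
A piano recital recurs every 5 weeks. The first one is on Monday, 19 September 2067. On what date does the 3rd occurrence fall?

28 November 2067

The 3rd occurrence is 2 intervals after the first: 2 × 35 = 70 days after 19 September 2067.
September has 30 days — 11 days to the end of September leaves 59.
October has 31 days (28 left).
28 days into November → 28 November 2067.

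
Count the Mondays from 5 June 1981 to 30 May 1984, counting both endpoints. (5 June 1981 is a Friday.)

5 June 1981 is a Friday; the first Monday on or after it is 8 June 1981 (3 days later).
From 8 June 1981 to 30 May 1984: 206 + 365 + 365 + 151 = 1087 days (rest of 1981, 1982, 1983, to 30 May 1984 in 1984).
1087 ÷ 7 = 155 full weeks with remainder 2, so 155 more Mondays after the first → 156.

156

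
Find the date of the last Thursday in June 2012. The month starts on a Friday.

June 2012 begins on a Friday, so the first Thursday is June 7 (6 days later).
June 2012 has 30 days. Adding weeks: 7, 14, 21, 28 — the last one ≤ 30 is the 28th.

2012-06-28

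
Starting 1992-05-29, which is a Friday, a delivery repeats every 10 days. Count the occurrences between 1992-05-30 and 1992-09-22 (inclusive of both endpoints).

11

Occurrences land 10·i days after 1992-05-29 for i = 0, 1, 2, …
1992-05-30 is 1 day after the start; 1 ÷ 10 = 0 remainder 1; since the remainder is 1, round up to i = 1. First occurrence in the window: #2 on 1992-06-08 (1×10 = 10 days in).
1992-09-22 is 116 days after the start; 116 ÷ 10 = 11 remainder 6. Last occurrence in the window: #12 on 1992-09-16.
Occurrences #2 through #12: 11 in total.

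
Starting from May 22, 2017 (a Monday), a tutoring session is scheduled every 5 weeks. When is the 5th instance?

The 5th occurrence is 4 intervals after the first: 4 × 35 = 140 days after May 22, 2017.
May has 31 days — 9 days to the end of May leaves 131.
Jun has 30 days (101 left).
Jul has 31 days (70 left).
Aug has 31 days (39 left).
Sep has 30 days (9 left).
9 days into Oct → Oct 9, 2017.

Oct 9, 2017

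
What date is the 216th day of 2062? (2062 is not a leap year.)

January has 31 days (216 − 31 = 185 remain).
February has 28 days (185 − 28 = 157 remain).
March has 31 days (157 − 31 = 126 remain).
April has 30 days (126 − 30 = 96 remain).
May has 31 days (96 − 31 = 65 remain).
June has 30 days (65 − 30 = 35 remain).
July has 31 days (35 − 31 = 4 remain).
4 into August → August 4.

2062-08-04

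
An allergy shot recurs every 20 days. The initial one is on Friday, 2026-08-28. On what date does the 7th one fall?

2026-12-26

The 7th occurrence is 6 intervals after the first: 6 × 20 = 120 days after 2026-08-28.
August has 31 days — 3 days to the end of August leaves 117.
September has 30 days (87 left).
October has 31 days (56 left).
November has 30 days (26 left).
26 days into December → 2026-12-26.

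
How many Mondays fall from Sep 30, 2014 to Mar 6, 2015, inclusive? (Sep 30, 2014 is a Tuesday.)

22

Sep 30, 2014 is a Tuesday; the first Monday on or after it is Oct 6, 2014 (6 days later).
From Oct 6, 2014 to Mar 6, 2015: 25 + 30 + 31 + 31 + 28 + 6 = 151 days (rest of Oct, Nov, Dec, Jan, Feb, Mar).
151 ÷ 7 = 21 full weeks with remainder 4, so 21 more Mondays after the first → 22.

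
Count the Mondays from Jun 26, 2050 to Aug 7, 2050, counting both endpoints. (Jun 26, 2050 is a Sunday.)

Jun 26, 2050 is a Sunday; the first Monday on or after it is Jun 27, 2050 (1 day later).
From Jun 27, 2050 to Aug 7, 2050: 3 + 31 + 7 = 41 days (rest of Jun, Jul, Aug).
41 ÷ 7 = 5 full weeks with remainder 6, so 5 more Mondays after the first → 6.

6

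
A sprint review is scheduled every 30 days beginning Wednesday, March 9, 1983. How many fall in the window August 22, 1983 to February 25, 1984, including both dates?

Occurrences land 30·i days after March 9, 1983 for i = 0, 1, 2, …
August 22, 1983 is 166 days after the start; 166 ÷ 30 = 5 remainder 16; since the remainder is 16, round up to i = 6. First occurrence in the window: #7 on September 5, 1983 (6×30 = 180 days in).
February 25, 1984 is 353 days after the start; 353 ÷ 30 = 11 remainder 23. Last occurrence in the window: #12 on February 2, 1984.
Occurrences #7 through #12: 6 in total.

6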